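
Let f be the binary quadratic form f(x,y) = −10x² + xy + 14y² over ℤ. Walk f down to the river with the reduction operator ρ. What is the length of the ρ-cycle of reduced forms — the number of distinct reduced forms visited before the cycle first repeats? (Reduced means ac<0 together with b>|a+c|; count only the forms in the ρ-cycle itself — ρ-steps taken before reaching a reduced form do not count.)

D = 561, ⌊√D⌋ = 23
descent: ρ → (14,-1,-10)
descent: ρ → (-10,21,3)  [lands on river]
river: ρ → (3,21,-10)
river: ρ → (-10,19,5)
river: ρ → (5,21,-6)
river: ρ → (-6,15,14)
river: ρ → (14,13,-7)
river: ρ → (-7,15,12)
river: ρ → (12,9,-10)
river: ρ → (-10,11,11)
river: ρ → (11,11,-10)
river: ρ → (-10,9,12)
river: ρ → (12,15,-7)
river: ρ → (-7,13,14)
river: ρ → (14,15,-6)
river: ρ → (-6,21,5)
river: ρ → (5,19,-10)
ρ-cycle length = 16 (tail of 2 descent steps not counted)

16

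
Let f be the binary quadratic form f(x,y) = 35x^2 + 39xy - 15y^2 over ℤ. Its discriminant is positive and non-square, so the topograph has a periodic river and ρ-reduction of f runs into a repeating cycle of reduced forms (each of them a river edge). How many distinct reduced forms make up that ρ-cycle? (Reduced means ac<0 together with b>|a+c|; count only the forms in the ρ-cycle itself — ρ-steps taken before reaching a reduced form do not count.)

D = 3621, ⌊√D⌋ = 60
river: ρ → (-15,51,17)
river: ρ → (17,51,-15)
river: ρ → (-15,39,35)
river: ρ → (35,31,-19)
river: ρ → (-19,45,21)
river: ρ → (21,39,-25)
river: ρ → (-25,11,35)
river: ρ → (35,59,-1)
river: ρ → (-1,59,35)
river: ρ → (35,11,-25)
river: ρ → (-25,39,21)
river: ρ → (21,45,-19)
river: ρ → (-19,31,35)
river: ρ → (35,39,-15)
ρ-cycle length = 14 (tail of 0 descent steps not counted)

14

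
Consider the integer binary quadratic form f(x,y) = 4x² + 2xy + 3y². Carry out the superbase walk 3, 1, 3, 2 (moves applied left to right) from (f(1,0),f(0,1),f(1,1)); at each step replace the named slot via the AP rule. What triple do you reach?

start (4,3,9) = (f(1,0),f(0,1),f(1,1))
replace slot 3: 2·(4+3) − 9 = 5 → (4,3,5)
replace slot 1: 2·(3+5) − 4 = 12 → (12,3,5)
replace slot 3: 2·(12+3) − 5 = 25 → (12,3,25)
replace slot 2: 2·(12+25) − 3 = 71 → (12,71,25)

12,71,25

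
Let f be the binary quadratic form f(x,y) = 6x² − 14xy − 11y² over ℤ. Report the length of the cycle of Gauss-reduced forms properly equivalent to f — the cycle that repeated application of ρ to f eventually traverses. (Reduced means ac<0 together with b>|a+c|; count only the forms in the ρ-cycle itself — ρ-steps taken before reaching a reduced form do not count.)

D = 460, ⌊√D⌋ = 21
descent: ρ → (-11,14,6)  [lands on river]
river: ρ → (6,10,-15)
river: ρ → (-15,20,1)
river: ρ → (1,20,-15)
river: ρ → (-15,10,6)
river: ρ → (6,14,-11)
river: ρ → (-11,8,9)
river: ρ → (9,10,-10)
river: ρ → (-10,10,9)
river: ρ → (9,8,-11)
ρ-cycle length = 10 (tail of 1 descent step not counted)

10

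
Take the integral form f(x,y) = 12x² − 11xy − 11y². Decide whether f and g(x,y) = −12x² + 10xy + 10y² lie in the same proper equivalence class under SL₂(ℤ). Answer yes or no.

D₁ = 649, D₂ = 580
discriminants differ ⇒ not SL₂(ℤ)-equivalent

no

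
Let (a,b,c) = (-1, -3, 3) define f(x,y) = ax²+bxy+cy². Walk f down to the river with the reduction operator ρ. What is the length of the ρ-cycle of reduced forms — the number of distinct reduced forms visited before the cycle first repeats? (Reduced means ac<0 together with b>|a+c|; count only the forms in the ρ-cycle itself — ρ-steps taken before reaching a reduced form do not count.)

D = 21, ⌊√D⌋ = 4
descent: ρ → (3,3,-1)  [lands on river]
river: ρ → (-1,3,3)
ρ-cycle length = 2 (tail of 1 descent step not counted)

2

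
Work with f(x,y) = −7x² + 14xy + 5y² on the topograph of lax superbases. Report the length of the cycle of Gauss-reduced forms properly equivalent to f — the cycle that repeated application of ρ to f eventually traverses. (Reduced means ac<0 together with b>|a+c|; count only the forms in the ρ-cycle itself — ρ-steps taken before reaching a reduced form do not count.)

D = 336, ⌊√D⌋ = 18
river: ρ → (5,16,-4)
river: ρ → (-4,16,5)
river: ρ → (5,14,-7)
river: ρ → (-7,14,5)
ρ-cycle length = 4 (tail of 0 descent steps not counted)

4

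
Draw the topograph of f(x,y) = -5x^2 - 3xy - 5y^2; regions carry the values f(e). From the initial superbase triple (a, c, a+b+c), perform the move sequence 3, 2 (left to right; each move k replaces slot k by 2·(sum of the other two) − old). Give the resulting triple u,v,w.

start (-5,-5,-13) = (f(1,0),f(0,1),f(1,1))
replace slot 3: 2·((-5)+(-5)) − (-13) = -7 → (-5,-5,-7)
replace slot 2: 2·((-5)+(-7)) − (-5) = -19 → (-5,-19,-7)

-5,-19,-7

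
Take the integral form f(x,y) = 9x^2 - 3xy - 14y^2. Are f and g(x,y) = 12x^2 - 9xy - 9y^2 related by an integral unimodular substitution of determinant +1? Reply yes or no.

D₁ = 513, D₂ = 513
river cycle of f (length 16): (9, 15, -8), (-8, 17, 7), (7, 11, -14), (-14, 17, 4), (4, 15, -18), (-18, 21, 1), (1, 21, -18), (-18, 15, 4), (4, 17, -14), (-14, 11, 7), … (6 more)
river cycle of g (length 6): (-9, 9, 12), (12, 15, -6), (-6, 21, 3), (3, 21, -6), (-6, 15, 12), (12, 9, -9)
cycles differ ⇒ inequivalent

no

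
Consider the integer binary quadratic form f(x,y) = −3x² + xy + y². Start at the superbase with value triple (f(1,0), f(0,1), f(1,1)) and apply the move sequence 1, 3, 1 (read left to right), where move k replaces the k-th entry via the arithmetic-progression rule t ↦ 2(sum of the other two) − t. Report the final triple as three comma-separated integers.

start (-3,1,-1) = (f(1,0),f(0,1),f(1,1))
replace slot 1: 2·(1+(-1)) − (-3) = 3 → (3,1,-1)
replace slot 3: 2·(3+1) − (-1) = 9 → (3,1,9)
replace slot 1: 2·(1+9) − 3 = 17 → (17,1,9)

17,1,9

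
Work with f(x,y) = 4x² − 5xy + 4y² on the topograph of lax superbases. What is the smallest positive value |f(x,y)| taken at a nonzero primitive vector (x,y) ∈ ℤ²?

translate: b→3 (≡-5 mod 8), so (4,-5,4)→(4,3,3)
flip: (4,3,3)→(3,-3,4)
translate: b→3 (≡-3 mod 6), so (3,-3,4)→(3,3,4)
reduced (well bottom): (3,3,4) with a≤c, −a<b≤a
well minimum = a = 3

3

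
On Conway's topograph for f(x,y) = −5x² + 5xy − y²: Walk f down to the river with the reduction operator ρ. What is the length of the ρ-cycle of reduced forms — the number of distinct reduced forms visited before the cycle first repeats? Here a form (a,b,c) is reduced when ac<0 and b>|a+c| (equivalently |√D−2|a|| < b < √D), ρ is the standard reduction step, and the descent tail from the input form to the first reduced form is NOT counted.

D = 5, ⌊√D⌋ = 2
descent: ρ → (-1,1,1)  [lands on river]
river: ρ → (1,1,-1)
ρ-cycle length = 2 (tail of 1 descent step not counted)

2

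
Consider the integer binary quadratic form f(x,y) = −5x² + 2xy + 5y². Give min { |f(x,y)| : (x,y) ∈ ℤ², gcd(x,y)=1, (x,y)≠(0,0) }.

river: ρ → (5,8,-2)
river: ρ → (-2,8,5)
river: ρ → (5,2,-5)
river: ρ → (-5,8,2)
river: ρ → (2,8,-5)
river: ρ → (-5,2,5)
closes: descent 0, river 6
min |a| on river = 2

2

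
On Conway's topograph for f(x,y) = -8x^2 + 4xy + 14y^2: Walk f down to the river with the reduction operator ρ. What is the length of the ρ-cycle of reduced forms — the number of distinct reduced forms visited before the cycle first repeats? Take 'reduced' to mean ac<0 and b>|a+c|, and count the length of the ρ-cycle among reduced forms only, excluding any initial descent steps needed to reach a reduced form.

D = 464, ⌊√D⌋ = 21
descent: ρ → (14,-4,-8)
descent: ρ → (-8,20,2)  [lands on river]
river: ρ → (2,20,-8)
river: ρ → (-8,12,10)
river: ρ → (10,8,-10)
river: ρ → (-10,12,8)
river: ρ → (8,20,-2)
river: ρ → (-2,20,8)
river: ρ → (8,12,-10)
river: ρ → (-10,8,10)
river: ρ → (10,12,-8)
ρ-cycle length = 10 (tail of 2 descent steps not counted)

10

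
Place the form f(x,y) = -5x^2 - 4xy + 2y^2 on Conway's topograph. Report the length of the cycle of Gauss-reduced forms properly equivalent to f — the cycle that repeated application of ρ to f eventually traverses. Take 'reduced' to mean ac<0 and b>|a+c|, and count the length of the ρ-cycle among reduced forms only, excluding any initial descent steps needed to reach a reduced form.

D = 56, ⌊√D⌋ = 7
descent: ρ → (2,4,-5)  [lands on river]
river: ρ → (-5,6,1)
river: ρ → (1,6,-5)
river: ρ → (-5,4,2)
ρ-cycle length = 4 (tail of 1 descent step not counted)

4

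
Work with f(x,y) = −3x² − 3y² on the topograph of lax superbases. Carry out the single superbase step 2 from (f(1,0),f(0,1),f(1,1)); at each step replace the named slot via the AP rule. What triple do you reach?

start (-3,-3,-6) = (f(1,0),f(0,1),f(1,1))
replace slot 2: 2·((-3)+(-6)) − (-3) = -15 → (-3,-15,-6)

-3,-15,-6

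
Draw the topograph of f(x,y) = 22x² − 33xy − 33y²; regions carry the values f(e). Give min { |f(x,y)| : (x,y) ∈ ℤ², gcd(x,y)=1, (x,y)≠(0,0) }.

descent: ρ → (-33,33,22)  [lands on river]
river: ρ → (22,55,-11)
river: ρ → (-11,55,22)
river: ρ → (22,33,-33)
closes: descent 1, river 4
min |a| on river = 11

11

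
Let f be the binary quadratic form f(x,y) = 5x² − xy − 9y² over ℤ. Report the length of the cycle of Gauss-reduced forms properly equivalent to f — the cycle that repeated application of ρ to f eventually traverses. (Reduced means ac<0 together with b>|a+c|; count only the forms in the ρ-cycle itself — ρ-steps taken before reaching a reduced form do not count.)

D = 181, ⌊√D⌋ = 13
descent: ρ → (-9,1,5)
descent: ρ → (5,9,-5)  [lands on river]
river: ρ → (-5,11,3)
river: ρ → (3,13,-1)
river: ρ → (-1,13,3)
river: ρ → (3,11,-5)
river: ρ → (-5,9,5)
river: ρ → (5,11,-3)
river: ρ → (-3,13,1)
river: ρ → (1,13,-3)
river: ρ → (-3,11,5)
ρ-cycle length = 10 (tail of 2 descent steps not counted)

10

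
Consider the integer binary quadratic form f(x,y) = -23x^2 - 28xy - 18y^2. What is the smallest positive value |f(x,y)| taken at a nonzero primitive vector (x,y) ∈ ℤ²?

translate: b→-18 (≡28 mod 46), so (23,28,18)→(23,-18,13)
flip: (23,-18,13)→(13,18,23)
translate: b→-8 (≡18 mod 26), so (13,18,23)→(13,-8,18)
reduced (well bottom): (13,-8,18) with a≤c, −a<b≤a
well minimum |f| = |-13| = 13 (negative-definite)

13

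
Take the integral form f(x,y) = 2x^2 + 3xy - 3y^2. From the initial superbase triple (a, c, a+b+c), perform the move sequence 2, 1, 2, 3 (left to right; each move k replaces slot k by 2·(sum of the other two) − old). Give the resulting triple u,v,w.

start (2,-3,2) = (f(1,0),f(0,1),f(1,1))
replace slot 2: 2·(2+2) − (-3) = 11 → (2,11,2)
replace slot 1: 2·(11+2) − 2 = 24 → (24,11,2)
replace slot 2: 2·(24+2) − 11 = 41 → (24,41,2)
replace slot 3: 2·(24+41) − 2 = 128 → (24,41,128)

24,41,128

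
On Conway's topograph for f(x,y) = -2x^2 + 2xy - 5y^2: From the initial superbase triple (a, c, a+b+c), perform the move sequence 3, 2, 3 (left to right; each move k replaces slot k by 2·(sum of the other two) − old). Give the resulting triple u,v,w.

start (-2,-5,-5) = (f(1,0),f(0,1),f(1,1))
replace slot 3: 2·((-2)+(-5)) − (-5) = -9 → (-2,-5,-9)
replace slot 2: 2·((-2)+(-9)) − (-5) = -17 → (-2,-17,-9)
replace slot 3: 2·((-2)+(-17)) − (-9) = -29 → (-2,-17,-29)

-2,-17,-29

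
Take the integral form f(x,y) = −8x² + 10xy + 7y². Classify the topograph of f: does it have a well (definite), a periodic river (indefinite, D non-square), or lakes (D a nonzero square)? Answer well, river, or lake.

D = b²−4ac = 10² − 4·(-8)·7 = 324
D = 18² is a perfect square ⇒ form factors over ℤ ⇒ lakes

lake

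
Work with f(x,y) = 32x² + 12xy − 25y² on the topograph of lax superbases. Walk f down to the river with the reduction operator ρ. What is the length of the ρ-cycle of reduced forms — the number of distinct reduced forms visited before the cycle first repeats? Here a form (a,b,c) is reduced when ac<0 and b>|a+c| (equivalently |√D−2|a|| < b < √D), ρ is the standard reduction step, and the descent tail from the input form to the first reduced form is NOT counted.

D = 3344, ⌊√D⌋ = 57
river: ρ → (-25,38,19)
river: ρ → (19,38,-25)
river: ρ → (-25,12,32)
river: ρ → (32,52,-5)
river: ρ → (-5,48,52)
river: ρ → (52,56,-1)
river: ρ → (-1,56,52)
river: ρ → (52,48,-5)
river: ρ → (-5,52,32)
river: ρ → (32,12,-25)
ρ-cycle length = 10 (tail of 0 descent steps not counted)

10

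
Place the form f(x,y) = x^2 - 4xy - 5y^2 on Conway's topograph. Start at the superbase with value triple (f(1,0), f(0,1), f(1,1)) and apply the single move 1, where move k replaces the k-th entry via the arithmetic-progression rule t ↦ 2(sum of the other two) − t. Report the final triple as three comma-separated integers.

start (1,-5,-8) = (f(1,0),f(0,1),f(1,1))
replace slot 1: 2·((-5)+(-8)) − 1 = -27 → (-27,-5,-8)

-27,-5,-8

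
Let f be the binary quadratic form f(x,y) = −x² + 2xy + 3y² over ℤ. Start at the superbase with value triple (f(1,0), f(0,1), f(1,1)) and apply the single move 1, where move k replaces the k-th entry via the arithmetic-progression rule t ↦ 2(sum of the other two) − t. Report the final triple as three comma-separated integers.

start (-1,3,4) = (f(1,0),f(0,1),f(1,1))
replace slot 1: 2·(3+4) − (-1) = 15 → (15,3,4)

15,3,4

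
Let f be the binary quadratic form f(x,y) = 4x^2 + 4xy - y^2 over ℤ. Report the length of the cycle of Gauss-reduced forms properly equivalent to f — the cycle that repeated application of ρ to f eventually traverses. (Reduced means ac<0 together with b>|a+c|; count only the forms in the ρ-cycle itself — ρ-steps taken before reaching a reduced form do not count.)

D = 32, ⌊√D⌋ = 5
river: ρ → (-1,4,4)
river: ρ → (4,4,-1)
ρ-cycle length = 2 (tail of 0 descent steps not counted)

2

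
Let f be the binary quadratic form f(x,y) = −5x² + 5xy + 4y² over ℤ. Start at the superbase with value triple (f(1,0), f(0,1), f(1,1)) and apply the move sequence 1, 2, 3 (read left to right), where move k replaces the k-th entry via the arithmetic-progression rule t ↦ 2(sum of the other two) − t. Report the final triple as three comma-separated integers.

start (-5,4,4) = (f(1,0),f(0,1),f(1,1))
replace slot 1: 2·(4+4) − (-5) = 21 → (21,4,4)
replace slot 2: 2·(21+4) − 4 = 46 → (21,46,4)
replace slot 3: 2·(21+46) − 4 = 130 → (21,46,130)

21,46,130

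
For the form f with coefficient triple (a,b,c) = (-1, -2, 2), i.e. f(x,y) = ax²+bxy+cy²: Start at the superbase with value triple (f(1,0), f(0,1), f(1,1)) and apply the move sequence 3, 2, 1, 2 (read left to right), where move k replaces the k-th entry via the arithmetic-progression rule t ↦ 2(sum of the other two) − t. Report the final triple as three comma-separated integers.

start (-1,2,-1) = (f(1,0),f(0,1),f(1,1))
replace slot 3: 2·((-1)+2) − (-1) = 3 → (-1,2,3)
replace slot 2: 2·((-1)+3) − 2 = 2 → (-1,2,3)
replace slot 1: 2·(2+3) − (-1) = 11 → (11,2,3)
replace slot 2: 2·(11+3) − 2 = 26 → (11,26,3)

11,26,3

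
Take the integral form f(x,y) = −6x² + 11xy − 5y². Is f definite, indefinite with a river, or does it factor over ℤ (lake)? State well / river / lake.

D = b²−4ac = 11² − 4·(-6)·(-5) = 1
D = 1² is a perfect square ⇒ form factors over ℤ ⇒ lakes

lake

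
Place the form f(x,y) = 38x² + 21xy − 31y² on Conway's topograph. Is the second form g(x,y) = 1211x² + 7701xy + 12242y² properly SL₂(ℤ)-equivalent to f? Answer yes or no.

D₁ = 5153, D₂ = 5153
river cycle of f (length 110): (-31, 41, 28), (28, 71, -1), (-1, 71, 28), (28, 41, -31), (-31, 21, 38), (38, 55, -14), (-14, 57, 34), (34, 11, -37), (-37, 63, 8), (8, 65, -29), … (100 more)
river cycle of g (length 110): (38, 21, -31), (-31, 41, 28), (28, 71, -1), (-1, 71, 28), (28, 41, -31), (-31, 21, 38), (38, 55, -14), (-14, 57, 34), (34, 11, -37), (-37, 63, 8), … (100 more)
cycles coincide ⇒ equivalent

yes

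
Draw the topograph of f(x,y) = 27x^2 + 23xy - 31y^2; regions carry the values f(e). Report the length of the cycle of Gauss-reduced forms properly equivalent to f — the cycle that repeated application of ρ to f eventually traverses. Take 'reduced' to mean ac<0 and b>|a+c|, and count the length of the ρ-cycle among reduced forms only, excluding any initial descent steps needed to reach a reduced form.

D = 3877, ⌊√D⌋ = 62
river: ρ → (-31,39,19)
river: ρ → (19,37,-33)
river: ρ → (-33,29,23)
river: ρ → (23,17,-39)
river: ρ → (-39,61,1)
river: ρ → (1,61,-39)
river: ρ → (-39,17,23)
river: ρ → (23,29,-33)
river: ρ → (-33,37,19)
river: ρ → (19,39,-31)
river: ρ → (-31,23,27)
river: ρ → (27,31,-27)
river: ρ → (-27,23,31)
river: ρ → (31,39,-19)
river: ρ → (-19,37,33)
river: ρ → (33,29,-23)
river: ρ → (-23,17,39)
river: ρ → (39,61,-1)
river: ρ → (-1,61,39)
river: ρ → (39,17,-23)
river: ρ → (-23,29,33)
river: ρ → (33,37,-19)
river: ρ → (-19,39,31)
river: ρ → (31,23,-27)
river: ρ → (-27,31,27)
river: ρ → (27,23,-31)
ρ-cycle length = 26 (tail of 0 descent steps not counted)

26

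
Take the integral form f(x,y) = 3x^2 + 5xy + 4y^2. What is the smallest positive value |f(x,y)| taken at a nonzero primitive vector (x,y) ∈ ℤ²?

translate: b→-1 (≡5 mod 6), so (3,5,4)→(3,-1,2)
flip: (3,-1,2)→(2,1,3)
reduced (well bottom): (2,1,3) with a≤c, −a<b≤a
well minimum = a = 2

2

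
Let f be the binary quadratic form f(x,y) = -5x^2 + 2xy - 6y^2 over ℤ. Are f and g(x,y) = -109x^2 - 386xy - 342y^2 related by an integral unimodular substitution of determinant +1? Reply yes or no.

D₁ = -116, D₂ = -116
f is negative-definite; reduce −f:
−f: reduced (well bottom): (5,-2,6) with a≤c, −a<b≤a
flip sign back: reduced form of f is (-5,2,-6)
g is negative-definite; reduce −g:
−g: translate: b→-50 (≡386 mod 218), so (109,386,342)→(109,-50,6)
−g: flip: (109,-50,6)→(6,50,109)
−g: translate: b→2 (≡50 mod 12), so (6,50,109)→(6,2,5)
−g: flip: (6,2,5)→(5,-2,6)
−g: reduced (well bottom): (5,-2,6) with a≤c, −a<b≤a
flip sign back: reduced form of g is (-5,2,-6)
reduced forms (-5, 2, -6) vs (-5, 2, -6) ⇒ equivalent

yes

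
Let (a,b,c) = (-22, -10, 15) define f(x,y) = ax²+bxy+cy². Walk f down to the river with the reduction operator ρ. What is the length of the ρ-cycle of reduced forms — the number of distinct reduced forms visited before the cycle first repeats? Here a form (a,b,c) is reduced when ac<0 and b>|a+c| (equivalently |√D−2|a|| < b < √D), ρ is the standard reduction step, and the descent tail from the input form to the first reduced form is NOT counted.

D = 1420, ⌊√D⌋ = 37
descent: ρ → (15,10,-22)  [lands on river]
river: ρ → (-22,34,3)
river: ρ → (3,32,-33)
river: ρ → (-33,34,2)
river: ρ → (2,34,-33)
river: ρ → (-33,32,3)
river: ρ → (3,34,-22)
river: ρ → (-22,10,15)
river: ρ → (15,20,-17)
river: ρ → (-17,14,18)
river: ρ → (18,22,-13)
river: ρ → (-13,30,10)
river: ρ → (10,30,-13)
river: ρ → (-13,22,18)
river: ρ → (18,14,-17)
river: ρ → (-17,20,15)
ρ-cycle length = 16 (tail of 1 descent step not counted)

16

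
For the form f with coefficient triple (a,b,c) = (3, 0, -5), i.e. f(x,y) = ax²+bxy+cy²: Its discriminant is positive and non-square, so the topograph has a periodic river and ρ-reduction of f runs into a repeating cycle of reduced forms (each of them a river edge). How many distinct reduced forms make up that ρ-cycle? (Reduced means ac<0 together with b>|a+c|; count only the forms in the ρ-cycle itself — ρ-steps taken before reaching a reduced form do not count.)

D = 60, ⌊√D⌋ = 7
descent: ρ → (-5,0,3)
descent: ρ → (3,6,-2)  [lands on river]
river: ρ → (-2,6,3)
ρ-cycle length = 2 (tail of 2 descent steps not counted)

2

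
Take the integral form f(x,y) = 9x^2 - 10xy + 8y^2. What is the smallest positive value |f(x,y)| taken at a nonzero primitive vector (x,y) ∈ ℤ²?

translate: b→8 (≡-10 mod 18), so (9,-10,8)→(9,8,7)
flip: (9,8,7)→(7,-8,9)
translate: b→6 (≡-8 mod 14), so (7,-8,9)→(7,6,8)
reduced (well bottom): (7,6,8) with a≤c, −a<b≤a
well minimum = a = 7

7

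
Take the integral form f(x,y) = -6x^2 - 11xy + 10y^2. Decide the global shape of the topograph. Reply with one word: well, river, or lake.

D = b²−4ac = (-11)² − 4·(-6)·10 = 361
D = 19² is a perfect square ⇒ form factors over ℤ ⇒ lakes

lake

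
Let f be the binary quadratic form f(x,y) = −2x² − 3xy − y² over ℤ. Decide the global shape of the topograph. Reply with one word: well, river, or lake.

D = b²−4ac = (-3)² − 4·(-2)·(-1) = 1
D = 1² is a perfect square ⇒ form factors over ℤ ⇒ lakes

lake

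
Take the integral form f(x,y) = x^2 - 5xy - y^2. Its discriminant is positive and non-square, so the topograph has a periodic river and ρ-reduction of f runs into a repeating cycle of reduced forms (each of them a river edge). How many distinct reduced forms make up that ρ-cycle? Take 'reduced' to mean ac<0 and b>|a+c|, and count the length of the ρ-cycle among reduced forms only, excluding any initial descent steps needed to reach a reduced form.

D = 29, ⌊√D⌋ = 5
descent: ρ → (-1,5,1)  [lands on river]
river: ρ → (1,5,-1)
ρ-cycle length = 2 (tail of 1 descent step not counted)

2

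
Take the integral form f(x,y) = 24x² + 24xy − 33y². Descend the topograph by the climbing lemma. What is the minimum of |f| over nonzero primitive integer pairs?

river: ρ → (-33,42,15)
river: ρ → (15,48,-24)
river: ρ → (-24,48,15)
river: ρ → (15,42,-33)
river: ρ → (-33,24,24)
river: ρ → (24,24,-33)
closes: descent 0, river 6
min |a| on river = 15

15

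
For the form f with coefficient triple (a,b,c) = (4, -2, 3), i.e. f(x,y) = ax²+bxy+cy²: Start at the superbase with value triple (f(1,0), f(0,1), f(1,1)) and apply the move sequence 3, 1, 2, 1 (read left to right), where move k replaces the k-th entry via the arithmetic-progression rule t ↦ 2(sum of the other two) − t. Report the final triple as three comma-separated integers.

start (4,3,5) = (f(1,0),f(0,1),f(1,1))
replace slot 3: 2·(4+3) − 5 = 9 → (4,3,9)
replace slot 1: 2·(3+9) − 4 = 20 → (20,3,9)
replace slot 2: 2·(20+9) − 3 = 55 → (20,55,9)
replace slot 1: 2·(55+9) − 20 = 108 → (108,55,9)

108,55,9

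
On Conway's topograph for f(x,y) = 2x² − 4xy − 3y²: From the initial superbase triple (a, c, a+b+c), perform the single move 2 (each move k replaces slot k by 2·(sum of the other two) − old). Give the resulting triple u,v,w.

start (2,-3,-5) = (f(1,0),f(0,1),f(1,1))
replace slot 2: 2·(2+(-5)) − (-3) = -3 → (2,-3,-5)

2,-3,-5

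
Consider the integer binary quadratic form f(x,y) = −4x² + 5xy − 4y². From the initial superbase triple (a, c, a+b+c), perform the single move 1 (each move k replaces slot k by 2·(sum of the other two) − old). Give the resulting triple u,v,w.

start (-4,-4,-3) = (f(1,0),f(0,1),f(1,1))
replace slot 1: 2·((-4)+(-3)) − (-4) = -10 → (-10,-4,-3)

-10,-4,-3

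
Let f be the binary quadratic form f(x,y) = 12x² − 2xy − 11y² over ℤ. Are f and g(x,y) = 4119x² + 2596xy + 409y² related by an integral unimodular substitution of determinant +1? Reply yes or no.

D₁ = 532, D₂ = 532
river cycle of f (length 16): (-11, 2, 12), (12, 22, -1), (-1, 22, 12), (12, 2, -11), (-11, 20, 3), (3, 22, -4), (-4, 18, 13), (13, 8, -9), (-9, 10, 12), (12, 14, -7), … (6 more)
river cycle of g (length 16): (12, 22, -1), (-1, 22, 12), (12, 2, -11), (-11, 20, 3), (3, 22, -4), (-4, 18, 13), (13, 8, -9), (-9, 10, 12), (12, 14, -7), (-7, 14, 12), … (6 more)
cycles coincide ⇒ equivalent

yes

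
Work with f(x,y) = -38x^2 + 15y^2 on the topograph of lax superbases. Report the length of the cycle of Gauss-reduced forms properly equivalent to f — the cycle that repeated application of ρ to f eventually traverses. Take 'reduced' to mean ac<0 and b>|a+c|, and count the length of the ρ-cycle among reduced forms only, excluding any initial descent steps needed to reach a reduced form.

D = 2280, ⌊√D⌋ = 47
descent: ρ → (15,30,-23)  [lands on river]
river: ρ → (-23,16,22)
river: ρ → (22,28,-17)
river: ρ → (-17,40,10)
river: ρ → (10,40,-17)
river: ρ → (-17,28,22)
river: ρ → (22,16,-23)
river: ρ → (-23,30,15)
ρ-cycle length = 8 (tail of 1 descent step not counted)

8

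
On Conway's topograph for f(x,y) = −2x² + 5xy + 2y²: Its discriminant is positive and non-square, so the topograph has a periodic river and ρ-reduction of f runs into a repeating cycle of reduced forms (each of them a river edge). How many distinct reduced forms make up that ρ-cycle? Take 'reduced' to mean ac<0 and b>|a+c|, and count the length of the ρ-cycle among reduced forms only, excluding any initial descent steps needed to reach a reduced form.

D = 41, ⌊√D⌋ = 6
river: ρ → (2,3,-4)
river: ρ → (-4,5,1)
river: ρ → (1,5,-4)
river: ρ → (-4,3,2)
river: ρ → (2,5,-2)
river: ρ → (-2,3,4)
river: ρ → (4,5,-1)
river: ρ → (-1,5,4)
river: ρ → (4,3,-2)
river: ρ → (-2,5,2)
ρ-cycle length = 10 (tail of 0 descent steps not counted)

10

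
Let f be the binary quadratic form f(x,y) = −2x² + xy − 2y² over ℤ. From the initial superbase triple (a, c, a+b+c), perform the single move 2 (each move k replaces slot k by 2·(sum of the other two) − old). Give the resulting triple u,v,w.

start (-2,-2,-3) = (f(1,0),f(0,1),f(1,1))
replace slot 2: 2·((-2)+(-3)) − (-2) = -8 → (-2,-8,-3)

-2,-8,-3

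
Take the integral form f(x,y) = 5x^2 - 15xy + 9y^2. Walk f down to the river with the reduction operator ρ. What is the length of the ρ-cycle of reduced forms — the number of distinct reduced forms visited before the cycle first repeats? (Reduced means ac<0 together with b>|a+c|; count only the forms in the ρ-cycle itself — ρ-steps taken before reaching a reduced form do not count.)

D = 45, ⌊√D⌋ = 6
descent: ρ → (9,-3,-1)
descent: ρ → (-1,5,5)  [lands on river]
river: ρ → (5,5,-1)
ρ-cycle length = 2 (tail of 2 descent steps not counted)

2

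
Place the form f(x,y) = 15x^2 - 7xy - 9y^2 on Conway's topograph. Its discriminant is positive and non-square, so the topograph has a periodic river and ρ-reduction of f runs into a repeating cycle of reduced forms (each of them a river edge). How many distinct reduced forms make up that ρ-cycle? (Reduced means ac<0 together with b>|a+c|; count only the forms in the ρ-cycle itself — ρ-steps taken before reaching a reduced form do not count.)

D = 589, ⌊√D⌋ = 24
descent: ρ → (-9,7,15)  [lands on river]
river: ρ → (15,23,-1)
river: ρ → (-1,23,15)
river: ρ → (15,7,-9)
river: ρ → (-9,11,13)
river: ρ → (13,15,-7)
river: ρ → (-7,13,15)
river: ρ → (15,17,-5)
river: ρ → (-5,23,3)
river: ρ → (3,19,-19)
river: ρ → (-19,19,3)
river: ρ → (3,23,-5)
river: ρ → (-5,17,15)
river: ρ → (15,13,-7)
river: ρ → (-7,15,13)
river: ρ → (13,11,-9)
ρ-cycle length = 16 (tail of 1 descent step not counted)

16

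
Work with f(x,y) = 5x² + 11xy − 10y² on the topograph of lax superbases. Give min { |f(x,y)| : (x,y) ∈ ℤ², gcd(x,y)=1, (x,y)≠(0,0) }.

river: ρ → (-10,9,6)
river: ρ → (6,15,-4)
river: ρ → (-4,17,2)
river: ρ → (2,15,-12)
river: ρ → (-12,9,5)
river: ρ → (5,11,-10)
closes: descent 0, river 6
min |a| on river = 2

2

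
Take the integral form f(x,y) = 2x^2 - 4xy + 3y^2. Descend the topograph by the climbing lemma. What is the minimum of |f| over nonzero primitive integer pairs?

translate: b→0 (≡-4 mod 4), so (2,-4,3)→(2,0,1)
flip: (2,0,1)→(1,0,2)
reduced (well bottom): (1,0,2) with a≤c, −a<b≤a
well minimum = a = 1

1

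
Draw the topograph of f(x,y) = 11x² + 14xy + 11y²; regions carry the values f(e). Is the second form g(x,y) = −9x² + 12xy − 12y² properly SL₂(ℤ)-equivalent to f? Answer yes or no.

D₁ = -288, D₂ = -288
f: translate: b→-8 (≡14 mod 22), so (11,14,11)→(11,-8,8)
f: flip: (11,-8,8)→(8,8,11)
f: reduced (well bottom): (8,8,11) with a≤c, −a<b≤a
g is negative-definite; reduce −g:
−g: translate: b→6 (≡-12 mod 18), so (9,-12,12)→(9,6,9)
−g: reduced (well bottom): (9,6,9) with a≤c, −a<b≤a
flip sign back: reduced form of g is (-9,-6,-9)
reduced forms (8, 8, 11) vs (-9, -6, -9) ⇒ inequivalent

no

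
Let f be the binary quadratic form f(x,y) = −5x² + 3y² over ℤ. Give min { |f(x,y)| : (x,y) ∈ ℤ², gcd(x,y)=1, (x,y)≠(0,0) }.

descent: ρ → (3,6,-2)  [lands on river]
river: ρ → (-2,6,3)
closes: descent 1, river 2
min |a| on river = 2

2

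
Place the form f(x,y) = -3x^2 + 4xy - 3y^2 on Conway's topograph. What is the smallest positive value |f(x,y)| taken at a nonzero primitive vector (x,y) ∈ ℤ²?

translate: b→2 (≡-4 mod 6), so (3,-4,3)→(3,2,2)
flip: (3,2,2)→(2,-2,3)
translate: b→2 (≡-2 mod 4), so (2,-2,3)→(2,2,3)
reduced (well bottom): (2,2,3) with a≤c, −a<b≤a
well minimum |f| = |-2| = 2 (negative-definite)

2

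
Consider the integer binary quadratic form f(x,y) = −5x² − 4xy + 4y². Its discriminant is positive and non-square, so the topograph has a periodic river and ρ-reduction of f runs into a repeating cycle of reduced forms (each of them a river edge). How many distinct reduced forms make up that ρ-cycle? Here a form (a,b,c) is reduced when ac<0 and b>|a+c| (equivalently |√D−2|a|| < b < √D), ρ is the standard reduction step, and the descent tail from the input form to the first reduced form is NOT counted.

D = 96, ⌊√D⌋ = 9
descent: ρ → (4,4,-5)  [lands on river]
river: ρ → (-5,6,3)
river: ρ → (3,6,-5)
river: ρ → (-5,4,4)
ρ-cycle length = 4 (tail of 1 descent step not counted)

4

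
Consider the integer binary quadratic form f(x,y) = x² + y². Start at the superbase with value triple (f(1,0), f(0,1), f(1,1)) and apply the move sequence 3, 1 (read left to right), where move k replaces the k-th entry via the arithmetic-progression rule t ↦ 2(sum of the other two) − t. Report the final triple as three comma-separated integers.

start (1,1,2) = (f(1,0),f(0,1),f(1,1))
replace slot 3: 2·(1+1) − 2 = 2 → (1,1,2)
replace slot 1: 2·(1+2) − 1 = 5 → (5,1,2)

5,1,2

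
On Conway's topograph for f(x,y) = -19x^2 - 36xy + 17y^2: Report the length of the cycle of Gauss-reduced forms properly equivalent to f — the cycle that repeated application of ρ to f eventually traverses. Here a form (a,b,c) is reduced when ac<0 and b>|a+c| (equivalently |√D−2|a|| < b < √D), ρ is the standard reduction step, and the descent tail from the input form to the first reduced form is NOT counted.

D = 2588, ⌊√D⌋ = 50
descent: ρ → (17,36,-19)  [lands on river]
river: ρ → (-19,40,13)
river: ρ → (13,38,-22)
river: ρ → (-22,50,1)
river: ρ → (1,50,-22)
river: ρ → (-22,38,13)
river: ρ → (13,40,-19)
river: ρ → (-19,36,17)
river: ρ → (17,32,-23)
river: ρ → (-23,14,26)
river: ρ → (26,38,-11)
river: ρ → (-11,50,2)
river: ρ → (2,50,-11)
river: ρ → (-11,38,26)
river: ρ → (26,14,-23)
river: ρ → (-23,32,17)
ρ-cycle length = 16 (tail of 1 descent step not counted)

16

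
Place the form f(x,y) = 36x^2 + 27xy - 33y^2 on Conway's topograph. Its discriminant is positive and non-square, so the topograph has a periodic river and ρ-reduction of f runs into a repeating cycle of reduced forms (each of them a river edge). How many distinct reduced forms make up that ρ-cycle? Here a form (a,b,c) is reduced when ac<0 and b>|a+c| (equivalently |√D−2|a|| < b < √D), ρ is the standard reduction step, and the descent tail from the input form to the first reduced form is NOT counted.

D = 5481, ⌊√D⌋ = 74
river: ρ → (-33,39,30)
river: ρ → (30,21,-42)
river: ρ → (-42,63,9)
river: ρ → (9,63,-42)
river: ρ → (-42,21,30)
river: ρ → (30,39,-33)
river: ρ → (-33,27,36)
river: ρ → (36,45,-24)
river: ρ → (-24,51,30)
river: ρ → (30,69,-6)
river: ρ → (-6,63,63)
river: ρ → (63,63,-6)
river: ρ → (-6,69,30)
river: ρ → (30,51,-24)
river: ρ → (-24,45,36)
river: ρ → (36,27,-33)
ρ-cycle length = 16 (tail of 0 descent steps not counted)

16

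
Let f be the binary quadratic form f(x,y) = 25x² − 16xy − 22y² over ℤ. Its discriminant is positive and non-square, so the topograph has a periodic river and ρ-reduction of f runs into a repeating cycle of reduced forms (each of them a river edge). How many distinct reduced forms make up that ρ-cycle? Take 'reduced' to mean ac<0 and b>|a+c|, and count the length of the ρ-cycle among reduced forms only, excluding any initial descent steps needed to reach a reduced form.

D = 2456, ⌊√D⌋ = 49
descent: ρ → (-22,16,25)  [lands on river]
river: ρ → (25,34,-13)
river: ρ → (-13,44,10)
river: ρ → (10,36,-29)
river: ρ → (-29,22,17)
river: ρ → (17,46,-5)
river: ρ → (-5,44,26)
river: ρ → (26,8,-23)
river: ρ → (-23,38,11)
river: ρ → (11,28,-38)
river: ρ → (-38,48,1)
river: ρ → (1,48,-38)
river: ρ → (-38,28,11)
river: ρ → (11,38,-23)
river: ρ → (-23,8,26)
river: ρ → (26,44,-5)
river: ρ → (-5,46,17)
river: ρ → (17,22,-29)
river: ρ → (-29,36,10)
river: ρ → (10,44,-13)
river: ρ → (-13,34,25)
river: ρ → (25,16,-22)
river: ρ → (-22,28,19)
river: ρ → (19,48,-2)
river: ρ → (-2,48,19)
river: ρ → (19,28,-22)
ρ-cycle length = 26 (tail of 1 descent step not counted)

26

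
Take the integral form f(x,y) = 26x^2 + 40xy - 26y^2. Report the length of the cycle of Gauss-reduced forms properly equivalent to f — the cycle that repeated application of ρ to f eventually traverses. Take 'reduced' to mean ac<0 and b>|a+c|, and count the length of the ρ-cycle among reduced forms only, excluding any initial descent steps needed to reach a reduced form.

D = 4304, ⌊√D⌋ = 65
river: ρ → (-26,64,2)
river: ρ → (2,64,-26)
river: ρ → (-26,40,26)
river: ρ → (26,64,-2)
river: ρ → (-2,64,26)
river: ρ → (26,40,-26)
ρ-cycle length = 6 (tail of 0 descent steps not counted)

6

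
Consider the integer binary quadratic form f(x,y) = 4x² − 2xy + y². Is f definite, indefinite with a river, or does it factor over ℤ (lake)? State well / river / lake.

D = b²−4ac = (-2)² − 4·4·1 = -12
D < 0 ⇒ definite ⇒ every region one sign ⇒ single well

well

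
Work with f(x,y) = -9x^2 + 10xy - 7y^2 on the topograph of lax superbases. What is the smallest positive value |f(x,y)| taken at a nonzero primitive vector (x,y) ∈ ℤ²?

translate: b→8 (≡-10 mod 18), so (9,-10,7)→(9,8,6)
flip: (9,8,6)→(6,-8,9)
translate: b→4 (≡-8 mod 12), so (6,-8,9)→(6,4,7)
reduced (well bottom): (6,4,7) with a≤c, −a<b≤a
well minimum |f| = |-6| = 6 (negative-definite)

6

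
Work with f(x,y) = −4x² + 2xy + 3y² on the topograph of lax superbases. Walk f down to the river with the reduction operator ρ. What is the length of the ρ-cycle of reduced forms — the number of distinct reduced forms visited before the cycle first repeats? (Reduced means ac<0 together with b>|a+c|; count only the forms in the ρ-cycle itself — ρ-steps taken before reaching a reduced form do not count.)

D = 52, ⌊√D⌋ = 7
river: ρ → (3,4,-3)
river: ρ → (-3,2,4)
river: ρ → (4,6,-1)
river: ρ → (-1,6,4)
river: ρ → (4,2,-3)
river: ρ → (-3,4,3)
river: ρ → (3,2,-4)
river: ρ → (-4,6,1)
river: ρ → (1,6,-4)
river: ρ → (-4,2,3)
ρ-cycle length = 10 (tail of 0 descent steps not counted)

10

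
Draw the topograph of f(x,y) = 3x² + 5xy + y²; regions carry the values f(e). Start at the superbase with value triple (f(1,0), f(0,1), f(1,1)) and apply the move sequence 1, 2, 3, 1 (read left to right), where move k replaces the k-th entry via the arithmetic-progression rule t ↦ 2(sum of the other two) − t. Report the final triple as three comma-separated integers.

start (3,1,9) = (f(1,0),f(0,1),f(1,1))
replace slot 1: 2·(1+9) − 3 = 17 → (17,1,9)
replace slot 2: 2·(17+9) − 1 = 51 → (17,51,9)
replace slot 3: 2·(17+51) − 9 = 127 → (17,51,127)
replace slot 1: 2·(51+127) − 17 = 339 → (339,51,127)

339,51,127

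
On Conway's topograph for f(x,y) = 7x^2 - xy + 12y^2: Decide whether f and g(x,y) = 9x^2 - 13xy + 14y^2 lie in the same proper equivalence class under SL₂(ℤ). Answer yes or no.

D₁ = -335, D₂ = -335
f: reduced (well bottom): (7,-1,12) with a≤c, −a<b≤a
g: translate: b→5 (≡-13 mod 18), so (9,-13,14)→(9,5,10)
g: reduced (well bottom): (9,5,10) with a≤c, −a<b≤a
reduced forms (7, -1, 12) vs (9, 5, 10) ⇒ inequivalent

no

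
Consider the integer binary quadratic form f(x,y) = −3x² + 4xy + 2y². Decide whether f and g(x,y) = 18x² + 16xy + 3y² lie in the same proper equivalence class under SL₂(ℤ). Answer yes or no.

D₁ = 40, D₂ = 40
river cycle of f (length 6): (2, 4, -3), (-3, 2, 3), (3, 4, -2), (-2, 4, 3), (3, 2, -3), (-3, 4, 2)
river cycle of g (length 6): (3, 2, -3), (-3, 4, 2), (2, 4, -3), (-3, 2, 3), (3, 4, -2), (-2, 4, 3)
cycles coincide ⇒ equivalent

yes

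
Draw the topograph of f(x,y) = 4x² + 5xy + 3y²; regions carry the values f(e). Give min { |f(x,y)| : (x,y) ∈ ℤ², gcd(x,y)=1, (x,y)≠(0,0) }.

translate: b→-3 (≡5 mod 8), so (4,5,3)→(4,-3,2)
flip: (4,-3,2)→(2,3,4)
translate: b→-1 (≡3 mod 4), so (2,3,4)→(2,-1,3)
reduced (well bottom): (2,-1,3) with a≤c, −a<b≤a
well minimum = a = 2

2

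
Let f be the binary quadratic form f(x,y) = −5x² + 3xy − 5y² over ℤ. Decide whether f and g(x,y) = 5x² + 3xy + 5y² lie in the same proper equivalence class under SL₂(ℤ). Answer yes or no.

D₁ = -91, D₂ = -91
f is negative-definite; reduce −f:
−f: flip: (5,-3,5)→(5,3,5)
−f: reduced (well bottom): (5,3,5) with a≤c, −a<b≤a
flip sign back: reduced form of f is (-5,-3,-5)
g: reduced (well bottom): (5,3,5) with a≤c, −a<b≤a
reduced forms (-5, -3, -5) vs (5, 3, 5) ⇒ inequivalent

no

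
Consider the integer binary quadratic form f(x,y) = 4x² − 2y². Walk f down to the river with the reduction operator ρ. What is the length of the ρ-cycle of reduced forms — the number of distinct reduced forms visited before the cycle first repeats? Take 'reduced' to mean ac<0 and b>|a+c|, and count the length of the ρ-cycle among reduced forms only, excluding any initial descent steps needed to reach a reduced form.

D = 32, ⌊√D⌋ = 5
descent: ρ → (-2,4,2)  [lands on river]
river: ρ → (2,4,-2)
ρ-cycle length = 2 (tail of 1 descent step not counted)

2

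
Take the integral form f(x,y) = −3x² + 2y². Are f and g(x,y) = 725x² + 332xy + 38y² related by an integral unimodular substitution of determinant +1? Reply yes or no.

D₁ = 24, D₂ = 24
river cycle of f (length 2): (2, 4, -1), (-1, 4, 2)
river cycle of g (length 2): (-1, 4, 2), (2, 4, -1)
cycles coincide ⇒ equivalent

yes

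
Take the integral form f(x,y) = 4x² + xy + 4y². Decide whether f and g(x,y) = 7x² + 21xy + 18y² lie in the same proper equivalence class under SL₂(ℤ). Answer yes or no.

D₁ = -63, D₂ = -63
f: reduced (well bottom): (4,1,4) with a≤c, −a<b≤a
g: translate: b→7 (≡21 mod 14), so (7,21,18)→(7,7,4)
g: flip: (7,7,4)→(4,-7,7)
g: translate: b→1 (≡-7 mod 8), so (4,-7,7)→(4,1,4)
g: reduced (well bottom): (4,1,4) with a≤c, −a<b≤a
reduced forms (4, 1, 4) vs (4, 1, 4) ⇒ equivalent

yes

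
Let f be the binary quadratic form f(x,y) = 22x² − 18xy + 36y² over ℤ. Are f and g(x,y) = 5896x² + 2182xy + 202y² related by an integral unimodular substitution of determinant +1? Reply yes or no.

D₁ = -2844, D₂ = -2844
f: reduced (well bottom): (22,-18,36) with a≤c, −a<b≤a
g: flip: (5896,2182,202)→(202,-2182,5896)
g: translate: b→-162 (≡-2182 mod 404), so (202,-2182,5896)→(202,-162,36)
g: flip: (202,-162,36)→(36,162,202)
g: translate: b→18 (≡162 mod 72), so (36,162,202)→(36,18,22)
g: flip: (36,18,22)→(22,-18,36)
g: reduced (well bottom): (22,-18,36) with a≤c, −a<b≤a
reduced forms (22, -18, 36) vs (22, -18, 36) ⇒ equivalent

yes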